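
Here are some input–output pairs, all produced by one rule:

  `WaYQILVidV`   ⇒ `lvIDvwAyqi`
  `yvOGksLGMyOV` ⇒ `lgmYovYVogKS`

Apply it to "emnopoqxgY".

OQXGyEMNOP

In each case the input is transformed by: swap the front and back halves of the string, then flip the case of every letter.
Starting from "emnopoqxgY": after the first operation, "oqxgYemnop"; after the second, "OQXGyEMNOP".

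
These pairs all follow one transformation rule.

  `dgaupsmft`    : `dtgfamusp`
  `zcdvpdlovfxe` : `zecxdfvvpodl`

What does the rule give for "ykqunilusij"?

yjkiqsuunli

Rule — take characters alternately from the front and the back (1st, last, 2nd, 2nd-last, ...).
Doing the same to "ykqunilusij": "yjkiqsuunli".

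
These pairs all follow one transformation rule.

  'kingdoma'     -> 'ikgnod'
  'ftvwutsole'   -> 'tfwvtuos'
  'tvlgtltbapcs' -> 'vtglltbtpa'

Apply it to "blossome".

lbsoos

Each output is the input with this applied: swap each adjacent pair of characters (1↔2, 3↔4, ...), then delete the last 2 characters.
On "blossome" that produces "lbsoos".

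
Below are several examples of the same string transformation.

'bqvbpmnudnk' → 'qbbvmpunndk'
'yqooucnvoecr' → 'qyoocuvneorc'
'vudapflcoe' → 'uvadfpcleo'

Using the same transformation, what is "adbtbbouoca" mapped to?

datbbbuocoa

In each case the input is transformed by: swap each adjacent pair of characters (1↔2, 3↔4, ...).
"adbtbbouoca" → "datbbbuocoa".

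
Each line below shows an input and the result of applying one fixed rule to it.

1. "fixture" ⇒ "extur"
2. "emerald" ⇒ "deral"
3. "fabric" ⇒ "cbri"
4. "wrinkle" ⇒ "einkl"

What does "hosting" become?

Looking at the pairs, the operation is to delete the first 2 characters, then move the last character to the front.
Applying that to "hosting" gives "gstin".

gstin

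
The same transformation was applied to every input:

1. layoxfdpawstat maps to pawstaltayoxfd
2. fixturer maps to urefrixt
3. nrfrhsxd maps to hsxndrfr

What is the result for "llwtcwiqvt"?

The transformation: swap the first and last characters, then swap the front and back halves of the string.
Applying both steps to "llwtcwiqvt": "tlwtcwiqvl", then "wiqvltlwtc".

wiqvltlwtc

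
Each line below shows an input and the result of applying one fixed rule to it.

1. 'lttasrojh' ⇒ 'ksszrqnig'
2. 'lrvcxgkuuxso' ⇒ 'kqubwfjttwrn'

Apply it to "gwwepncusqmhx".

What's happening: shift every letter 1 place backward in the alphabet (wrapping around).
So "gwwepncusqmhx" becomes "fvvdombtrplgw".

fvvdombtrplgw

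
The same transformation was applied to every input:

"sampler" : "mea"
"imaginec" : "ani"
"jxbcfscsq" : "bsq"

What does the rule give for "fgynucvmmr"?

Rule — move the first 2 characters to the end (rotate left by 2), then keep one character in every 3, starting at position 1 (positions 1st, 4th, 7th, ...).
Applying both steps to "fgynucvmmr": "ynucvmmrfg", then "ycmg".
(Check on "sampler": → "mplersa" → "mea" ✓)

ycmg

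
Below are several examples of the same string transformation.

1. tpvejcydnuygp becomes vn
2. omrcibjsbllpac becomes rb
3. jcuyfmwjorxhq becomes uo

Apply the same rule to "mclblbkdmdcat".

lm

The transformation: keep every other character starting from the first (positions 1st, 3rd, 5th, ...), then keep one character in every 3, starting at position 2 (positions 2nd, 5th, 8th, ...).
Applying both steps to "mclblbkdmdcat": "mllkmct", then "lm".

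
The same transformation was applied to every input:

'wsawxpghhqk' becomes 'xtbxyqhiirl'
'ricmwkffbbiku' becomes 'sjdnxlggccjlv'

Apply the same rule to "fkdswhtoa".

Rule — shift every letter 1 place forward in the alphabet (wrapping around).
On "fkdswhtoa" that produces "gletxiupb".

gletxiupb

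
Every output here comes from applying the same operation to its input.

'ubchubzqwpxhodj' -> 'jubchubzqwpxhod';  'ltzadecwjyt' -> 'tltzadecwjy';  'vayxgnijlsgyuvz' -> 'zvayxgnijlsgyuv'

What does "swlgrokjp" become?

pswlgrokj

The rule is to move the last character to the front.
"swlgrokjp" → "pswlgrokj".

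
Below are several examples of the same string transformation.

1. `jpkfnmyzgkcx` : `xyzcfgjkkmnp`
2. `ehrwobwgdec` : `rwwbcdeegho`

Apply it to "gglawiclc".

The transformation: sort the characters into alphabetical order, then move the last 3 characters to the front (rotate right by 3).
So "gglawiclc" becomes "llwaccggi".

llwaccggi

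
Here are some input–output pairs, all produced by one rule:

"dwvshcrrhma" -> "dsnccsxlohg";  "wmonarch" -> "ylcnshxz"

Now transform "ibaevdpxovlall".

What's happening: shift every letter 11 places forward in the alphabet (wrapping around), then move the first 3 characters to the end (rotate left by 3).
Working it through for "ibaevdpxovlall": intermediate "tmlpgoaizgwlww", final "pgoaizgwlwwtml".

pgoaizgwlwwtml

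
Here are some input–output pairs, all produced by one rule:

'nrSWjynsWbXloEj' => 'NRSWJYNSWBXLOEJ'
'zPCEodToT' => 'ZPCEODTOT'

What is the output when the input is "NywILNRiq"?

The rule is to convert every letter to uppercase.
On "NywILNRiq" that produces "NYWILNRIQ".

NYWILNRIQ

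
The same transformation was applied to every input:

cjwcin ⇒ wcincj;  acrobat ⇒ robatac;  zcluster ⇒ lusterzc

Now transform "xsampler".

In each case the input is transformed by: move the first 2 characters to the end (rotate left by 2).
So "xsampler" becomes "amplerxs".

amplerxs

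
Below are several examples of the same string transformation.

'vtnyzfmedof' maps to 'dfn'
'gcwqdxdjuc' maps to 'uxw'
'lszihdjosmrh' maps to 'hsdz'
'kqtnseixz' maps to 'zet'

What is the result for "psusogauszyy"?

ysgu

What's happening: keep one character in every 3, starting at position 3 (positions 3rd, 6th, 9th, ...), then reverse the string.
On "psusogauszyy": the first step gives "ugsy", and the second then gives "ysgu".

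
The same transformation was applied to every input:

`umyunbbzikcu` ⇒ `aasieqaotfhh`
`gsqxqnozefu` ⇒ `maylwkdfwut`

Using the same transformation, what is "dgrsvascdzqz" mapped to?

Each output is the input with this applied: shift every letter 6 places forward in the alphabet (wrapping around), then take characters alternately from the front and the back (1st, last, 2nd, 2nd-last, ...).
"dgrsvascdzqz" → "jmxybgyijfwf" → "jfmwxfyjbigy".

jfmwxfyjbigy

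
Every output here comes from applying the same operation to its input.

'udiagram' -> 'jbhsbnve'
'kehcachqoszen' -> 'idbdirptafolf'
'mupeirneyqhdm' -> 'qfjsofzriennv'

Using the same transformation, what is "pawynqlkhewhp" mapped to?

The rule is to shift every letter 1 place forward in the alphabet (wrapping around), then move the first 2 characters to the end (rotate left by 2).
Applying both steps to "pawynqlkhewhp": "qbxzormlifxiq", then "xzormlifxiqqb".

xzormlifxiqqb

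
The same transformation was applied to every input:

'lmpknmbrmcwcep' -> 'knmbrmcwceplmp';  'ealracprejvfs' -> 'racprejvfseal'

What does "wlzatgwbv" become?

atgwbvwlz

The pattern: move the first 3 characters to the end (rotate left by 3).
So "wlzatgwbv" becomes "atgwbvwlz".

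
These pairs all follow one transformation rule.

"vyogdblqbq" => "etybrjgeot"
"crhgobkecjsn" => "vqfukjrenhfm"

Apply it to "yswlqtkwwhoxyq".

btbvzotwnzzkra

Looking at the pairs, the operation is to move the last 2 characters to the front (rotate right by 2), then shift every letter 3 places forward in the alphabet (wrapping around).
Applying both steps to "yswlqtkwwhoxyq": "yqyswlqtkwwhox", then "btbvzotwnzzkra".
(Check on "vyogdblqbq": → "bqvyogdblq" → "etybrjgeot" ✓)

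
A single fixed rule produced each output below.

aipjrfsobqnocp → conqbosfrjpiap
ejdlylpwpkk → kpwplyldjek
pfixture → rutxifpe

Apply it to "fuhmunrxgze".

zgxrnumhufe

The rule is to move the last character to the front, then reverse the string.
"fuhmunrxgze" → "efuhmunrxgz" → "zgxrnumhufe".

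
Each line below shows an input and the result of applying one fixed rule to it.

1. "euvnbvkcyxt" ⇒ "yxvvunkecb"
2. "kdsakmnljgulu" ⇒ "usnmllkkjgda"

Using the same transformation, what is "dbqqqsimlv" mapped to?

Each output is the input with this applied: delete the last character, then sort the characters into reverse alphabetical order.
Working it through for "dbqqqsimlv": intermediate "dbqqqsiml", final "sqqqmlidb".

sqqqmlidb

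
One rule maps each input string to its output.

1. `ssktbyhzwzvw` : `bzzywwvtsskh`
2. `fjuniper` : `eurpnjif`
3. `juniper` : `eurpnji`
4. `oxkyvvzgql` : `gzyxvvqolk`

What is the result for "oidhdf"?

The rule is to sort the characters into reverse alphabetical order, then move the last character to the front.
Applying both steps to "oidhdf": "oihfdd", then "doihfd".
(Check on "juniper": → "urpnjie" → "eurpnji" ✓)

doihfd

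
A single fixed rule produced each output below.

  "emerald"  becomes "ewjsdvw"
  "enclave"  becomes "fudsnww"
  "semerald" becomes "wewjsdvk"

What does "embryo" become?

etjqgw

The transformation: move the first character to the end, then shift every letter 8 places backward in the alphabet (wrapping around).
Starting from "embryo": after the first operation, "mbryoe"; after the second, "etjqgw".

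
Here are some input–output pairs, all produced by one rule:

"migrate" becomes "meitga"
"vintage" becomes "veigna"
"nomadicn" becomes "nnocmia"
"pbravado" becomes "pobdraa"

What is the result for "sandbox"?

What's happening: take characters alternately from the front and the back (1st, last, 2nd, 2nd-last, ...), then delete the last character.
Applying both steps to "sandbox": "sxaonbd", then "sxaonb".

sxaonb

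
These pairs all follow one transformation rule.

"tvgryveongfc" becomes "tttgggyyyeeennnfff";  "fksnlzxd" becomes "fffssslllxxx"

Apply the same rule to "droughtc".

dddooogggttt

Looking at the pairs, the operation is to keep every other character starting from the first (positions 1st, 3rd, 5th, ...), then repeat every character 3 times.
"droughtc" → "dddooogggttt".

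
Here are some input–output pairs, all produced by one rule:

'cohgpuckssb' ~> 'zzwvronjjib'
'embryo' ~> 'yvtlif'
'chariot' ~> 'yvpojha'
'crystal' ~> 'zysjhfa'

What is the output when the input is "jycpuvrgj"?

The rule is to shift every letter 7 places forward in the alphabet (wrapping around), then sort the characters into reverse alphabetical order.
Working it through for "jycpuvrgj": intermediate "qfjwbcynq", final "ywqqnjfcb".
(Check on "cohgpuckssb": → "jvonwbjrzzi" → "zzwvronjjib" ✓)

ywqqnjfcb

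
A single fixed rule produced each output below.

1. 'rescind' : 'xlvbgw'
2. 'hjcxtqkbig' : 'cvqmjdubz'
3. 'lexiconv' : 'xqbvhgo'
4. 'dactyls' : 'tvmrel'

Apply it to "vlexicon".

In each case the input is transformed by: delete the first character, then shift every letter 7 places backward in the alphabet (wrapping around).
On "vlexicon": the first step gives "lexicon", and the second then gives "exqbvhg".

exqbvhg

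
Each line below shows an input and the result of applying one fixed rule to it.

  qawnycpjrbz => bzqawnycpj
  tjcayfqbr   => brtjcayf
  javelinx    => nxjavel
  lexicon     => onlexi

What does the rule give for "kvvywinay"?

aykvvywi

The transformation: move the last 2 characters to the front (rotate right by 2), then delete the last character.
Applying both steps to "kvvywinay": "aykvvywin", then "aykvvywi".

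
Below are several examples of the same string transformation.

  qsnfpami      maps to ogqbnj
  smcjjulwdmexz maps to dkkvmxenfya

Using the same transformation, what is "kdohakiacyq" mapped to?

Looking at the pairs, the operation is to delete the first 2 characters, then shift every letter 1 place forward in the alphabet (wrapping around).
On "kdohakiacyq": the first step gives "ohakiacyq", and the second then gives "pibljbdzr".

pibljbdzr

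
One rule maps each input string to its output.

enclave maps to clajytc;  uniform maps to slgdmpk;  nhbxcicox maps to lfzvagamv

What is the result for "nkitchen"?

The transformation: shift every letter 2 places backward in the alphabet (wrapping around).
For "nkitchen" the result is "ligrafcl".

ligrafcl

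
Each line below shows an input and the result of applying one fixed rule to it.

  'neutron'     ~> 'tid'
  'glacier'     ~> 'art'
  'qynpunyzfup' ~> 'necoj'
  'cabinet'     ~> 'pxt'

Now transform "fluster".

The rule is to shift every letter 11 places backward in the alphabet (wrapping around), then keep every other character starting from the second (positions 2nd, 4th, 6th, ...).
Working it through for "fluster": intermediate "uajhitg", final "aht".

aht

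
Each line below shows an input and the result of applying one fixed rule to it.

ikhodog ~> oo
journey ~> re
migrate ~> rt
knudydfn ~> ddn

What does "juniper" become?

The transformation: keep every other character starting from the second (positions 2nd, 4th, 6th, ...), then delete the first character.
For "juniper" the result is "ie".

ie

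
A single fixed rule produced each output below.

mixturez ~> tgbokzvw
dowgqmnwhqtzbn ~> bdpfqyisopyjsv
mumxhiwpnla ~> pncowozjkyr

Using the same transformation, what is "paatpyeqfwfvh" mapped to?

The pattern: shift every letter 2 places forward in the alphabet (wrapping around), then move the last 3 characters to the front (rotate right by 3).
Applying both steps to "paatpyeqfwfvh": "rccvragshyhxj", then "hxjrccvragshy".

hxjrccvragshy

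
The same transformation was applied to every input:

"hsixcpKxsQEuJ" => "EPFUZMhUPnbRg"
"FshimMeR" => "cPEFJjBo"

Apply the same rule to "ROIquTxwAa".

Looking at the pairs, the operation is to shift every letter 3 places backward in the alphabet (wrapping around), then flip the case of every letter.
On "ROIquTxwAa": the first step gives "OLFnrQutXx", and the second then gives "olfNRqUTxX".

olfNRqUTxX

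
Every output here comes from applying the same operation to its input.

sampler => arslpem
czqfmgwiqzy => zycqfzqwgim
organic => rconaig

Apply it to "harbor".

The transformation: swap each adjacent pair of characters (1↔2, 3↔4, ...), then take characters alternately from the front and the back (1st, last, 2nd, 2nd-last, ...).
Starting from "harbor": after the first operation, "ahbrro"; after the second, "aohrbr".

aohrbr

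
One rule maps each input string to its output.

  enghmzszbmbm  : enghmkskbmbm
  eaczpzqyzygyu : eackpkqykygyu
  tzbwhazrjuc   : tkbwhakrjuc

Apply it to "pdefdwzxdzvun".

The pattern: replace every "z" with "k".
"pdefdwzxdzvun" → "pdefdwkxdkvun".

pdefdwkxdkvun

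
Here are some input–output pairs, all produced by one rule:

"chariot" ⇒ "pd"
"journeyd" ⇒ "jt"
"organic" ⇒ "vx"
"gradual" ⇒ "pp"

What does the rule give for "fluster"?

The transformation: keep one character in every 3, starting at position 3 (positions 3rd, 6th, 9th, ...), then shift every letter 11 places backward in the alphabet (wrapping around).
Starting from "fluster": after the first operation, "ue"; after the second, "jt".

jt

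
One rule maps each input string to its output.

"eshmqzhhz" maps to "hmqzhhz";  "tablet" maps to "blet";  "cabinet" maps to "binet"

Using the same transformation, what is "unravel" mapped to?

ravel

The transformation: delete the first 2 characters.
For "unravel" the result is "ravel".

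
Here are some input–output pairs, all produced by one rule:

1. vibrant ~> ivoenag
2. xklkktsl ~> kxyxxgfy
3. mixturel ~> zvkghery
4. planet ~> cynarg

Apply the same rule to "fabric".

Each output is the input with this applied: shift every letter 13 places forward in the alphabet (wrapping around) — i.e. ROT13.
Applying that to "fabric" gives "snoevp".

snoevp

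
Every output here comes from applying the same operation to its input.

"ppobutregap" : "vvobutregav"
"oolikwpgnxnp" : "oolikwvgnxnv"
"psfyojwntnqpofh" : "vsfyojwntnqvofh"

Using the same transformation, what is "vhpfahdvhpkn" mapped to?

vhvfahdvhvkn

In each case the input is transformed by: replace every "p" with "v".
Doing the same to "vhpfahdvhpkn": "vhvfahdvhvkn".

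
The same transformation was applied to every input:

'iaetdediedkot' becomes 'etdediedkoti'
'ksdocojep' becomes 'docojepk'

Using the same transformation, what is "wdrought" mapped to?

Each output is the input with this applied: move the first character to the end, then delete the first character.
Working it through for "wdrought": intermediate "droughtw", final "roughtw".

roughtw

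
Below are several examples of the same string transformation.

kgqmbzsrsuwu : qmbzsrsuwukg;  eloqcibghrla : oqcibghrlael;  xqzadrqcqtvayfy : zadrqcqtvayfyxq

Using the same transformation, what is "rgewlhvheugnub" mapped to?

ewlhvheugnubrg

Looking at the pairs, the operation is to move the first 2 characters to the end (rotate left by 2).
On "rgewlhvheugnub" that produces "ewlhvheugnubrg".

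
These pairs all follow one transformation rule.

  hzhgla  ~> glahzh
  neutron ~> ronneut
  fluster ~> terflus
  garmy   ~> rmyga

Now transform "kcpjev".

jevkcp

The rule is to move the last 3 characters to the front (rotate right by 3).
So "kcpjev" becomes "jevkcp".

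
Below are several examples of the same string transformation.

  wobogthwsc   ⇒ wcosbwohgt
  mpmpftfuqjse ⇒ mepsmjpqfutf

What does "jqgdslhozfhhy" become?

The rule is to take characters alternately from the front and the back (1st, last, 2nd, 2nd-last, ...).
On "jqgdslhozfhhy" that produces "jyqhghdfszloh".

jyqhghdfszloh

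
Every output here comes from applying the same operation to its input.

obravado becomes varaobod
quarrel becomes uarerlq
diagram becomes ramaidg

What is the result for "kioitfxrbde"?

xbtdreofkii

Rule — sort the characters into reverse alphabetical order, then take characters alternately from the front and the back (1st, last, 2nd, 2nd-last, ...).
Starting from "kioitfxrbde": after the first operation, "xtrokiifedb"; after the second, "xbtdreofkii".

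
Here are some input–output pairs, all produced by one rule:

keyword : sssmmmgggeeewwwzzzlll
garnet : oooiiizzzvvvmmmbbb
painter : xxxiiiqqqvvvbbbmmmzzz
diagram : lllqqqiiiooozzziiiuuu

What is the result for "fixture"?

Looking at the pairs, the operation is to repeat every character 3 times, then shift every letter 8 places forward in the alphabet (wrapping around).
For "fixture" the result is "nnnqqqfffbbbccczzzmmm".

nnnqqqfffbbbccczzzmmm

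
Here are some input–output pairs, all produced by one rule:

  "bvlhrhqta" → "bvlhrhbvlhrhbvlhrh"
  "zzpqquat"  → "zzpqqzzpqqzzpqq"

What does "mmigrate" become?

mmigrmmigrmmigr

Looking at the pairs, the operation is to delete the last 3 characters, then write the whole string 3 times in a row.
Applying both steps to "mmigrate": "mmigr", then "mmigrmmigrmmigr".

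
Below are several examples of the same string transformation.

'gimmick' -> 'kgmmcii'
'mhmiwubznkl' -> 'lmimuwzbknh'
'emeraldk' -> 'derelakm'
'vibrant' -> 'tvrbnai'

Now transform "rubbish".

The transformation: swap each adjacent pair of characters (1↔2, 3↔4, ...), then swap the first and last characters.
"rubbish" → "urbbsih" → "hrbbsiu".

hrbbsiu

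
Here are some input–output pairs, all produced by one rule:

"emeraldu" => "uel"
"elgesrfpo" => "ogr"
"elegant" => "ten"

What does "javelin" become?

nvi

Each output is the input with this applied: move the last character to the front, then keep one character in every 3, starting at position 1 (positions 1st, 4th, 7th, ...).
For "javelin" the result is "nvi".
(Check on "elgesrfpo": → "oelgesrfp" → "ogr" ✓)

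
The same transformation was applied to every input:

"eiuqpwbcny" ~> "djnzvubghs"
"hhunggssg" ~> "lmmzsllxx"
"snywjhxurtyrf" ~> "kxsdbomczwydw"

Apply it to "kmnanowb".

gprsfstb

Looking at the pairs, the operation is to shift every letter 5 places forward in the alphabet (wrapping around), then move the last character to the front.
Working it through for "kmnanowb": intermediate "prsfstbg", final "gprsfstb".
(Check on "hhunggssg": → "mmzsllxxl" → "lmmzsllxx" ✓)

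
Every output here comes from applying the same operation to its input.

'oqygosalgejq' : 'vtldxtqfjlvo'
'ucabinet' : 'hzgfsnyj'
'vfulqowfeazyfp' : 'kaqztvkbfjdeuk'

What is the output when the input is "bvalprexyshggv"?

agqfwucjxdlmal

Rule — swap each adjacent pair of characters (1↔2, 3↔4, ...), then shift every letter 5 places forward in the alphabet (wrapping around).
For "bvalprexyshggv", step one produces "vblarpxesyghvg"; step two turns that into "agqfwucjxdlmal".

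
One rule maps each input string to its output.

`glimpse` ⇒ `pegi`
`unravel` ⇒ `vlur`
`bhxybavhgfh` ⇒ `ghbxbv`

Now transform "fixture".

uefx

The pattern: keep every other character starting from the first (positions 1st, 3rd, 5th, ...), then move the last 2 characters to the front (rotate right by 2).
Doing the same to "fixture": "uefx".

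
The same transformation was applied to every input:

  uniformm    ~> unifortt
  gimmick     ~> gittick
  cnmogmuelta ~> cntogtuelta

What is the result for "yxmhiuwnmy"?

yxthiuwnty

Each output is the input with this applied: replace every "m" with "t".
Applying that to "yxmhiuwnmy" gives "yxthiuwnty".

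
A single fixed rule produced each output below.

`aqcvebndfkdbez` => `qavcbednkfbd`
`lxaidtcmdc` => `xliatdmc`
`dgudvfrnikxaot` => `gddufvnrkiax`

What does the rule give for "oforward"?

foroaw

The pattern: swap each adjacent pair of characters (1↔2, 3↔4, ...), then delete the last 2 characters.
"oforward" → "foroawdr" → "foroaw".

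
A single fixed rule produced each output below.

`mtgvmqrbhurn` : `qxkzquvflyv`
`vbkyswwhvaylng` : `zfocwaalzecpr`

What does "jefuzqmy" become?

nijyduq

What's happening: shift every letter 4 places forward in the alphabet (wrapping around), then delete the last character.
Starting from "jefuzqmy": after the first operation, "nijyduqc"; after the second, "nijyduq".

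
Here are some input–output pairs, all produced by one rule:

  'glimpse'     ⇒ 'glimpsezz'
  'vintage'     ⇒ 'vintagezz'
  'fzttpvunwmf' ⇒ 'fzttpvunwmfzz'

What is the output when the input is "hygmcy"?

hygmcyzz

What's happening: append "zz".
For "hygmcy" the result is "hygmcyzz".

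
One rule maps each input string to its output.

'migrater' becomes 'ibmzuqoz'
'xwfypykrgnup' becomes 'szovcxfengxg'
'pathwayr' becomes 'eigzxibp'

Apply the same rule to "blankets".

smbajtiv

The rule is to shift every letter 8 places forward in the alphabet (wrapping around), then swap the front and back halves of the string.
"blankets" → "jtivsmba" → "smbajtiv".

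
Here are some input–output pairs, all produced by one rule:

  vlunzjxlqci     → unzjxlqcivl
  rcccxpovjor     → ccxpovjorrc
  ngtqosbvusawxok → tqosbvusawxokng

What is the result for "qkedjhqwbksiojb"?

The rule is to move the first 2 characters to the end (rotate left by 2).
Applying that to "qkedjhqwbksiojb" gives "edjhqwbksiojbqk".

edjhqwbksiojbqk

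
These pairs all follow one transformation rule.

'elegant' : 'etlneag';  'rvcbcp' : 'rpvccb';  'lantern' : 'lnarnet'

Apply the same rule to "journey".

jyoeunr

The transformation: take characters alternately from the front and the back (1st, last, 2nd, 2nd-last, ...).
On "journey" that produces "jyoeunr".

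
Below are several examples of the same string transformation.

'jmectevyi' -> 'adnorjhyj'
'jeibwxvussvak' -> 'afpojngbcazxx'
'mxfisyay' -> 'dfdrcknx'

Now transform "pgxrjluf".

Each output is the input with this applied: shift every letter 5 places forward in the alphabet (wrapping around), then move the last 3 characters to the front (rotate right by 3).
Working it through for "pgxrjluf": intermediate "ulcwoqzk", final "qzkulcwo".

qzkulcwo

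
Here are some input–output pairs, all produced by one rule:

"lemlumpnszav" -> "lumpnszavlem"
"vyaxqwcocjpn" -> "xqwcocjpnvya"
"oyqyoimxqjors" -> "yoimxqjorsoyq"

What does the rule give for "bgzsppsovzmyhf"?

sppsovzmyhfbgz

In each case the input is transformed by: move the first 3 characters to the end (rotate left by 3).
Doing the same to "bgzsppsovzmyhf": "sppsovzmyhfbgz".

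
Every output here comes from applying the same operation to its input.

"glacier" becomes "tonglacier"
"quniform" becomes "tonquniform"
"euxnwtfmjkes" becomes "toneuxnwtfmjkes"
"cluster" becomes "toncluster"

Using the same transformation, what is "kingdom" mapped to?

tonkingdom

Each output is the input with this applied: prepend "ton".
So "kingdom" becomes "tonkingdom".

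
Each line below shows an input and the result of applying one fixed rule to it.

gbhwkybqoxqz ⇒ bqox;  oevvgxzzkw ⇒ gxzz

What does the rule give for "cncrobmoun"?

The pattern: move the last 2 characters to the front (rotate right by 2), then keep only the last 4 characters.
Applying both steps to "cncrobmoun": "uncncrobmo", then "obmo".
(Check on "gbhwkybqoxqz": → "qzgbhwkybqox" → "bqox" ✓)

obmo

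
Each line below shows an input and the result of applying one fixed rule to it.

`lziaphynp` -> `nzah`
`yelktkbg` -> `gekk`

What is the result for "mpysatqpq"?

ppst

The transformation: keep every other character starting from the second (positions 2nd, 4th, 6th, ...), then move the last character to the front.
Working it through for "mpysatqpq": intermediate "pstp", final "ppst".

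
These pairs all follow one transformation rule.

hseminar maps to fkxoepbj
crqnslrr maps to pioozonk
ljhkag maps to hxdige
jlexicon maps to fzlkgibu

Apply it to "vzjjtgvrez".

The transformation: swap the front and back halves of the string, then shift every letter 3 places backward in the alphabet (wrapping around).
Applying both steps to "vzjjtgvrez": "gvrezvzjjt", then "dsobwswggq".

dsobwswggq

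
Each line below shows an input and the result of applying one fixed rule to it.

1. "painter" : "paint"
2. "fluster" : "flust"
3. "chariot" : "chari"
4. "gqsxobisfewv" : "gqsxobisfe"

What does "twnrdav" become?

twnrd

What's happening: delete the last 2 characters.
So "twnrdav" becomes "twnrd".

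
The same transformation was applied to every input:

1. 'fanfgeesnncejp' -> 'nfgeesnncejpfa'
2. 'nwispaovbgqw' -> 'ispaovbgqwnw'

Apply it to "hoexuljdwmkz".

exuljdwmkzho

The transformation: move the first 2 characters to the end (rotate left by 2).
"hoexuljdwmkz" → "exuljdwmkzho".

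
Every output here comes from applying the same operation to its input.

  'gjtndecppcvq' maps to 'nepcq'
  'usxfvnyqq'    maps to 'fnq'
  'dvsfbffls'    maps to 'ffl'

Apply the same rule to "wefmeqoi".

Rule — keep every other character starting from the second (positions 2nd, 4th, 6th, ...), then delete the first character.
Applying both steps to "wefmeqoi": "emqi", then "mqi".

mqi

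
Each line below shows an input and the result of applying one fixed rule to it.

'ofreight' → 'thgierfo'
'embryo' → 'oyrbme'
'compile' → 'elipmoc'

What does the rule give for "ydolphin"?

Rule — reverse the string.
On "ydolphin" that produces "nihplody".

nihplody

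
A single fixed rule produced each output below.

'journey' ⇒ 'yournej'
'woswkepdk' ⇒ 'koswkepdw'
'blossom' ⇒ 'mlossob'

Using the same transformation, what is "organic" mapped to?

What's happening: swap the first and last characters.
"organic" → "crganio".

crganio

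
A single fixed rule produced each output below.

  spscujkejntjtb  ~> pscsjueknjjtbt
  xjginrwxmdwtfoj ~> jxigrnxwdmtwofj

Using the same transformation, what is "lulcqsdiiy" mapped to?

The rule is to swap each adjacent pair of characters (1↔2, 3↔4, ...).
So "lulcqsdiiy" becomes "ulclsqidyi".

ulclsqidyi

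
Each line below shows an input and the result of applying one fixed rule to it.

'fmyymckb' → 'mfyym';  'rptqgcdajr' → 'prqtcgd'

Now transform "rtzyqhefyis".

The transformation: delete the last 3 characters, then swap each adjacent pair of characters (1↔2, 3↔4, ...).
Applying both steps to "rtzyqhefyis": "rtzyqhef", then "tryzhqfe".

tryzhqfe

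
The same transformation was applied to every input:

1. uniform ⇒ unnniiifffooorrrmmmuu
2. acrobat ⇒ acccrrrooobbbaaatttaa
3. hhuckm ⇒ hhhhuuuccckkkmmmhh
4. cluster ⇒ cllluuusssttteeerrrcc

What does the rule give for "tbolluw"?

Each output is the input with this applied: repeat every character 3 times, then move the first 2 characters to the end (rotate left by 2).
Starting from "tbolluw": after the first operation, "tttbbbooolllllluuuwww"; after the second, "tbbbooolllllluuuwwwtt".

tbbbooolllllluuuwwwtt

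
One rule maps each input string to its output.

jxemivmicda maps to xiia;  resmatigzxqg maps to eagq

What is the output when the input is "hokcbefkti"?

obk

The pattern: keep one character in every 3, starting at position 2 (positions 2nd, 5th, 8th, ...).
For "hokcbefkti" the result is "obk".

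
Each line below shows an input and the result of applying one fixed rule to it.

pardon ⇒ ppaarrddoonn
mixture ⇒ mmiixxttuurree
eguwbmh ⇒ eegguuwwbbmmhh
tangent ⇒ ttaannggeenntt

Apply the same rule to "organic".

Rule — double every character.
On "organic" that produces "oorrggaanniicc".

oorrggaanniicc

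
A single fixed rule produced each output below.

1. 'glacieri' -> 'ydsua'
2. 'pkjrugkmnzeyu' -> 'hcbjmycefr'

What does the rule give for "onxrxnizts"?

What's happening: shift every letter 8 places backward in the alphabet (wrapping around), then delete the last 3 characters.
On "onxrxnizts" that produces "gfpjpfa".

gfpjpfa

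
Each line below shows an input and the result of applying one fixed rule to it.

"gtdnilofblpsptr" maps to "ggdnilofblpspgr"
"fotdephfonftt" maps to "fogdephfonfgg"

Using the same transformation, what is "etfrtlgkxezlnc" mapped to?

The pattern: replace every "t" with "g".
Doing the same to "etfrtlgkxezlnc": "egfrglgkxezlnc".

egfrglgkxezlnc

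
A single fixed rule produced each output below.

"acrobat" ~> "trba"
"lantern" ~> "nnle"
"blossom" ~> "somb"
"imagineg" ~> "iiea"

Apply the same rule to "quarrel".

rqla

Looking at the pairs, the operation is to keep every other character starting from the first (positions 1st, 3rd, 5th, ...), then sort the characters into reverse alphabetical order.
"quarrel" → "qarl" → "rqla".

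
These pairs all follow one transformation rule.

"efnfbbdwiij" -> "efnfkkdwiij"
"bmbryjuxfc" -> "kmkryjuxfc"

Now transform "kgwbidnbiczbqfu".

kgwkidnkiczkqfu

The rule is to replace every "b" with "k".
On "kgwbidnbiczbqfu" that produces "kgwkidnkiczkqfu".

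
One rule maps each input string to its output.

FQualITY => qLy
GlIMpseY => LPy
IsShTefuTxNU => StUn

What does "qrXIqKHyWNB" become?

Each output is the input with this applied: keep one character in every 3, starting at position 2 (positions 2nd, 5th, 8th, ...), then flip the case of every letter.
Doing the same to "qrXIqKHyWNB": "RQYb".
(Check on "FQualITY": → "QlY" → "qLy" ✓)

RQYb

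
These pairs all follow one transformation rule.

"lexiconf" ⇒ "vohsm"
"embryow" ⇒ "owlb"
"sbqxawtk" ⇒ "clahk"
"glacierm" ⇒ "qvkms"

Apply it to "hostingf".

The transformation: delete the last 3 characters, then shift every letter 10 places forward in the alphabet (wrapping around).
Working it through for "hostingf": intermediate "hosti", final "rycds".

rycds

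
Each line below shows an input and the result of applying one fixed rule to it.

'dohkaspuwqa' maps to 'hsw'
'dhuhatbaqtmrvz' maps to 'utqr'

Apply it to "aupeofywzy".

Each output is the input with this applied: keep one character in every 3, starting at position 3 (positions 3rd, 6th, 9th, ...).
So "aupeofywzy" becomes "pfz".

pfz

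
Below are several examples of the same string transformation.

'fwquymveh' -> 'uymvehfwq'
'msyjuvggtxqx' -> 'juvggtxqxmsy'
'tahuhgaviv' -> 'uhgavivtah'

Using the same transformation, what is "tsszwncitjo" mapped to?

Looking at the pairs, the operation is to move the first 3 characters to the end (rotate left by 3).
So "tsszwncitjo" becomes "zwncitjotss".

zwncitjotss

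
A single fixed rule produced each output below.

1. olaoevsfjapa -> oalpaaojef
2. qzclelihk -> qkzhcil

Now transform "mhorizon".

The rule is to take characters alternately from the front and the back (1st, last, 2nd, 2nd-last, ...), then delete the last 2 characters.
Applying both steps to "mhorizon": "mnhoozri", then "mnhooz".

mnhooz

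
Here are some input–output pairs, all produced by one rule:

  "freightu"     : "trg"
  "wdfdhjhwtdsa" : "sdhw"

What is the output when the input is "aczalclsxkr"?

kcls

Looking at the pairs, the operation is to move the last 3 characters to the front (rotate right by 3), then keep one character in every 3, starting at position 2 (positions 2nd, 5th, 8th, ...).
Applying both steps to "aczalclsxkr": "xkraczalcls", then "kcls".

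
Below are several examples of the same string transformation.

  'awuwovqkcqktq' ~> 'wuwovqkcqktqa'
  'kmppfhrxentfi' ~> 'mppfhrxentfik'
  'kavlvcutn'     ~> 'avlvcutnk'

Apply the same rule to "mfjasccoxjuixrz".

Rule — move the first character to the end.
On "mfjasccoxjuixrz" that produces "fjasccoxjuixrzm".

fjasccoxjuixrzm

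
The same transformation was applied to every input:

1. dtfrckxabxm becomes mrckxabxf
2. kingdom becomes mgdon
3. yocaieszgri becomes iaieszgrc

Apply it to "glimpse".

empsi

The rule is to delete the first 2 characters, then swap the first and last characters.
Applying that to "glimpse" gives "empsi".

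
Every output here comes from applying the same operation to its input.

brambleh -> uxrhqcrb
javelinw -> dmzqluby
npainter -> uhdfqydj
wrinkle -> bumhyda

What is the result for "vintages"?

Each output is the input with this applied: move the last 2 characters to the front (rotate right by 2), then shift every letter 10 places backward in the alphabet (wrapping around).
For "vintages", step one produces "esvintag"; step two turns that into "uilydjqw".

uilydjqw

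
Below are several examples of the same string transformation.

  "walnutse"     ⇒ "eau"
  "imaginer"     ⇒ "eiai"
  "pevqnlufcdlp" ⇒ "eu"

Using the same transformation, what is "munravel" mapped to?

eua

What's happening: move the last 2 characters to the front (rotate right by 2), then keep only the vowels.
For "munravel", step one produces "elmunrav"; step two turns that into "eua".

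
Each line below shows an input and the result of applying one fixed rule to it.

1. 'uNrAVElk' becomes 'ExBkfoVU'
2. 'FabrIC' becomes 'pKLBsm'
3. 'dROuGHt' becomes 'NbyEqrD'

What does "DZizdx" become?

njSJNH

The transformation: shift every letter 10 places forward in the alphabet (wrapping around), then flip the case of every letter.
So "DZizdx" becomes "njSJNH".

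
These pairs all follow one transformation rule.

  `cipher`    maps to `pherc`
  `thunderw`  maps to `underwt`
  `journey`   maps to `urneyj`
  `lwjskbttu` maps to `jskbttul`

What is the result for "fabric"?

The rule is to move the first 2 characters to the end (rotate left by 2), then delete the last character.
On "fabric" that produces "bricf".

bricf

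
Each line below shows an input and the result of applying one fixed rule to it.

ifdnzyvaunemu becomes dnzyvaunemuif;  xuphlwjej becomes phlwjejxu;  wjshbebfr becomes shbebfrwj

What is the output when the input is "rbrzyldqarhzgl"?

In each case the input is transformed by: move the first 2 characters to the end (rotate left by 2).
For "rbrzyldqarhzgl" the result is "rzyldqarhzglrb".

rzyldqarhzglrb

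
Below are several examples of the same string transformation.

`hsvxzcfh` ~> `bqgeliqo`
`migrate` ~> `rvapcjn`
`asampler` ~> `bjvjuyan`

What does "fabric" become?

joaklr

The transformation: swap each adjacent pair of characters (1↔2, 3↔4, ...), then shift every letter 9 places forward in the alphabet (wrapping around).
Working it through for "fabric": intermediate "afrbci", final "joaklr".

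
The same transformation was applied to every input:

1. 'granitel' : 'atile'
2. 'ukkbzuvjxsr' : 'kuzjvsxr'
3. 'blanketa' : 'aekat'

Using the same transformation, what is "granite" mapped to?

In each case the input is transformed by: swap each adjacent pair of characters (1↔2, 3↔4, ...), then delete the first 3 characters.
Doing the same to "granite": "atie".

atie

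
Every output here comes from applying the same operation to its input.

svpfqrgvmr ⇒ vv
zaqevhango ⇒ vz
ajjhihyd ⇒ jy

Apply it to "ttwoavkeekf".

vw

Rule — sort the characters into alphabetical order, then keep only the last 2 characters.
"ttwoavkeekf" → "aeefkkottvw" → "vw".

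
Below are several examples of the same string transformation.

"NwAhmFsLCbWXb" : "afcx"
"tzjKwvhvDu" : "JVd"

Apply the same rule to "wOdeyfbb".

Each output is the input with this applied: flip the case of every letter, then keep one character in every 3, starting at position 3 (positions 3rd, 6th, 9th, ...).
For "wOdeyfbb", step one produces "WoDEYFBB"; step two turns that into "DF".
(Check on "NwAhmFsLCbWXb": → "nWaHMfSlcBwxB" → "afcx" ✓)

DF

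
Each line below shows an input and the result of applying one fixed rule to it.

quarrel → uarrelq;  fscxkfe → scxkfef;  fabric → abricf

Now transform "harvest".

The pattern: move the first character to the end.
For "harvest" the result is "arvesth".

arvesth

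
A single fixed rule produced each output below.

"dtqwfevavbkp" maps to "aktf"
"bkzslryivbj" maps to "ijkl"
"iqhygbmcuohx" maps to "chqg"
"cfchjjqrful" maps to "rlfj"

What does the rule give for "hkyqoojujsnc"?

unko

The rule is to keep one character in every 3, starting at position 2 (positions 2nd, 5th, 8th, ...), then move the last 2 characters to the front (rotate right by 2).
So "hkyqoojujsnc" becomes "unko".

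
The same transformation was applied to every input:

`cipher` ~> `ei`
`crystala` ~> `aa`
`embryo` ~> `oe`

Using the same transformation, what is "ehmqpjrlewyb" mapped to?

The transformation: move the first 3 characters to the end (rotate left by 3), then keep only the vowels.
For "ehmqpjrlewyb", step one produces "qpjrlewybehm"; step two turns that into "ee".

ee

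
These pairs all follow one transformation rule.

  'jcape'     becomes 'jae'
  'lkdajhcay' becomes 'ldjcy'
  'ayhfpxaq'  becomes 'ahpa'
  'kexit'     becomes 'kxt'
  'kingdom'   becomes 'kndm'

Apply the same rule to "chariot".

cait

Looking at the pairs, the operation is to keep every other character starting from the first (positions 1st, 3rd, 5th, ...).
Applying that to "chariot" gives "cait".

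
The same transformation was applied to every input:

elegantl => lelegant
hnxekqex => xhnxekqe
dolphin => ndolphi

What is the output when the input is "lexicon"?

The rule is to move the last character to the front.
On "lexicon" that produces "nlexico".

nlexico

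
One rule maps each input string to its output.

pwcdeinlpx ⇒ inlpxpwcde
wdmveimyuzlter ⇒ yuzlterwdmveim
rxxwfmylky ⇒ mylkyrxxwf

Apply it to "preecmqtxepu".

The transformation: swap the front and back halves of the string.
"preecmqtxepu" → "qtxepupreecm".

qtxepupreecm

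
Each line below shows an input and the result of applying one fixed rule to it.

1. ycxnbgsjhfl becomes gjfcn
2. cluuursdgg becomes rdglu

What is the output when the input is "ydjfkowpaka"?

opkdf

In each case the input is transformed by: keep every other character starting from the second (positions 2nd, 4th, 6th, ...), then move the first 2 characters to the end (rotate left by 2).
Starting from "ydjfkowpaka": after the first operation, "dfopk"; after the second, "opkdf".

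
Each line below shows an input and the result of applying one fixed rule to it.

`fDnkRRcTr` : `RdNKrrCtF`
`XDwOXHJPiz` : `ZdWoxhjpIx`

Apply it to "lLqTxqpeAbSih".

The rule is to flip the case of every letter, then swap the first and last characters.
For "lLqTxqpeAbSih" the result is "HlQtXQPEaBsIL".

HlQtXQPEaBsIL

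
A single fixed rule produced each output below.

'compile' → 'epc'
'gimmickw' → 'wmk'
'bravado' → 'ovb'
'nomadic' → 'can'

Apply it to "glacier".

The pattern: swap the first and last characters, then keep one character in every 3, starting at position 1 (positions 1st, 4th, 7th, ...).
Working it through for "glacier": intermediate "rlacieg", final "rcg".

rcg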